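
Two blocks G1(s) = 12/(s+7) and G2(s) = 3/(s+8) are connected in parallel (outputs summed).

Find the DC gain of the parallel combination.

Parallel: G_eq = G1 + G2. DC gain = G1(0) + G2(0) = 12/7 + 3/8 = 1.7143 + 0.375 = 2.0893.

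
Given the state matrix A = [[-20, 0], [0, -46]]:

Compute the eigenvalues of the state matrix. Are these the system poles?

For diagonal matrix, eigenvalues are diagonal entries: λ₁ = -20, λ₂ = -46. Eigenvalues of A = system poles.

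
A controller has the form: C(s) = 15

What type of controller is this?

This is a Proportional (P) controller.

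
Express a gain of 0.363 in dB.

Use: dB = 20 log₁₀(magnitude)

dB = 20 log₁₀(0.363) = -8.8 dB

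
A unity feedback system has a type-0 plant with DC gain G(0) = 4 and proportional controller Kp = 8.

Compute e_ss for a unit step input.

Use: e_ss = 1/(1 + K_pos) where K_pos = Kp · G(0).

K_pos = Kp · G(0) = 8 × 4 = 32. e_ss = 1/(1 + 32) = 0.0303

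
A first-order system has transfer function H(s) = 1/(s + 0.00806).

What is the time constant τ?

For H(s) = 1/(s + 1/τ), the pole is at -1/τ = -0.00806, so τ = 1/0.00806 = 124.1 s.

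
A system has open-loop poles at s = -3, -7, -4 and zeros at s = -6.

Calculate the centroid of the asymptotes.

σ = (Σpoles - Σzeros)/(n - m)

σ = (Σpoles - Σzeros)/(n - m) = (-14 - (-6))/(3 - 1) = -8/2 = -4.0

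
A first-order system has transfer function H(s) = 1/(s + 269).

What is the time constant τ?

For H(s) = 1/(s + 1/τ), the pole is at -1/τ = -269, so τ = 1/269 = 0.0037 s.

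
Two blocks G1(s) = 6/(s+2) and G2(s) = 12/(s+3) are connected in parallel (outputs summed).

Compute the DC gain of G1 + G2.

Parallel: G_eq = G1 + G2. DC gain = G1(0) + G2(0) = 6/2 + 12/3 = 3 + 4 = 7.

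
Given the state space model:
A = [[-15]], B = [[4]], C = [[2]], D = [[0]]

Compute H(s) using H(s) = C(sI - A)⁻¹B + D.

(sI - A)⁻¹ = 1/(s + 15). H(s) = 2 × 4/(s + 15) + 0 = 8/(s + 15).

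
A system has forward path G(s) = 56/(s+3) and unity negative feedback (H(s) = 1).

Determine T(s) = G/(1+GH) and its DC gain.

T(s) = G/(1+GH) = [56/(s+3)] / [1 + 56/(s+3)] = 56/(s+3+56) = 56/(s+59). DC gain = 56/59 = 0.9492.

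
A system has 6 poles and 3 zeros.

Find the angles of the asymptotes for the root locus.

n - m = 6 - 3 = 3. Angles: θk = (2k + 1)·180°/3 = 60°, 180°, 300°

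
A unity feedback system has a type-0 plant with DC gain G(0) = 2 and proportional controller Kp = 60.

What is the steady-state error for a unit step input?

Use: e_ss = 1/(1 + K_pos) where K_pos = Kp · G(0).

K_pos = Kp · G(0) = 60 × 2 = 120. e_ss = 1/(1 + 120) = 0.0083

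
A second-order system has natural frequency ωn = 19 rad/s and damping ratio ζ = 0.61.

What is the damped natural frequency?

ωd = ωn√(1 - ζ²) = 19√(1 - 0.61²) = 15.06 rad/s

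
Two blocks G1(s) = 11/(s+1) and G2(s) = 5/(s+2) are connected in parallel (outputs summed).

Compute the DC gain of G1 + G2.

Parallel: G_eq = G1 + G2. DC gain = G1(0) + G2(0) = 11/1 + 5/2 = 11 + 2.5 = 13.5.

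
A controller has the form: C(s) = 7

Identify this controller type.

This is a Proportional (P) controller.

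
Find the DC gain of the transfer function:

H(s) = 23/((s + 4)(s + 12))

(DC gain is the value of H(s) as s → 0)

DC gain = H(0) = 23/(4 × 12) = 23/48 = 0.4792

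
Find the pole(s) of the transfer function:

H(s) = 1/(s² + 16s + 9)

Discriminant = 16² - 4×1×9 = 256 - 36 = 220 > 0, so two distinct real poles. Using quadratic formula: s = (-16 ± √220)/(2×1) = (-16 ± √220)/2, with √220 ≈ 14.8324. s₁ ≈ -0.5838, s₂ ≈ -15.4162. Poles: s₁ = -0.5838, s₂ = -15.4162.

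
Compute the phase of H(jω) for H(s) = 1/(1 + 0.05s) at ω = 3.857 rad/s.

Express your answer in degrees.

Phase = -arctan(ωτ) = -arctan(3.857 × 0.05) = -10.9°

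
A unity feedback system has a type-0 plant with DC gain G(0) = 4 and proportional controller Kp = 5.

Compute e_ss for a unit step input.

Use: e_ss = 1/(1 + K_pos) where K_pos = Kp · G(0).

K_pos = Kp · G(0) = 5 × 4 = 20. e_ss = 1/(1 + 20) = 0.0476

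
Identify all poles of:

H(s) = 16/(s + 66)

Pole is where denominator = 0: s + 66 = 0, so s = -66.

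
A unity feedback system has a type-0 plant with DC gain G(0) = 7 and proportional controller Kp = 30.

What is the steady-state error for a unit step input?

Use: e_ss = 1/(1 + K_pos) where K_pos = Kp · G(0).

K_pos = Kp · G(0) = 30 × 7 = 210. e_ss = 1/(1 + 210) = 0.0047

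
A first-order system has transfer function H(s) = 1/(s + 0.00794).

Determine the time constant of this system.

For H(s) = 1/(s + 1/τ), the pole is at -1/τ = -0.00794, so τ = 1/0.00794 = 125.9 s.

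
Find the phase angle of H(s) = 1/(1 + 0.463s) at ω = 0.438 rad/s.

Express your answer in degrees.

Phase = -arctan(ωτ) = -arctan(0.438 × 0.463) = -11.5°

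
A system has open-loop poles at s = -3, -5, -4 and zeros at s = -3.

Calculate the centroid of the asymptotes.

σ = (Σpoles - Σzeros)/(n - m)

σ = (Σpoles - Σzeros)/(n - m) = (-12 - (-3))/(3 - 1) = -9/2 = -4.5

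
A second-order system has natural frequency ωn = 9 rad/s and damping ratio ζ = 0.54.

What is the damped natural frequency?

ωd = ωn√(1 - ζ²) = 9√(1 - 0.54²) = 7.57 rad/s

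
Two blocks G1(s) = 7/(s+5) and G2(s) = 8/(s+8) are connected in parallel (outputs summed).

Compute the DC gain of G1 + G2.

Parallel: G_eq = G1 + G2. DC gain = G1(0) + G2(0) = 7/5 + 8/8 = 1.4 + 1 = 2.4.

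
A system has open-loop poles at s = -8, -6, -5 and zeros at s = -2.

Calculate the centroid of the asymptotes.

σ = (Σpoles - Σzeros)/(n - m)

σ = (Σpoles - Σzeros)/(n - m) = (-19 - (-2))/(3 - 1) = -17/2 = -8.5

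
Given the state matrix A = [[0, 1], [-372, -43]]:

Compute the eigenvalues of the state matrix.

det(A - λI) = λ² - (-43)λ + 372 = (λ - (-12))(λ - (-31)). Eigenvalues: -12, -31.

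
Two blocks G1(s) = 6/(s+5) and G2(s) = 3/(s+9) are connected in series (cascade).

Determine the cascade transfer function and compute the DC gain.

Series: multiply transfer functions. G_eq = 6/(s+5) × 3/(s+9) = 18/((s+5)(s+9)). DC gain = 18/(5×9) = 0.4.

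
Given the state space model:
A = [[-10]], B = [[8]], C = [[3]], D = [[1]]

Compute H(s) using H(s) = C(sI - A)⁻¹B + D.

(sI - A)⁻¹ = 1/(s + 10). H(s) = 3×8/(s + 10) + 1 = (s + 34)/(s + 10).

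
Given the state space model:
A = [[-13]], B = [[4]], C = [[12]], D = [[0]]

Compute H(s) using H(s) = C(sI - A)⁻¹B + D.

(sI - A)⁻¹ = 1/(s + 13). H(s) = 12 × 4/(s + 13) + 0 = 48/(s + 13).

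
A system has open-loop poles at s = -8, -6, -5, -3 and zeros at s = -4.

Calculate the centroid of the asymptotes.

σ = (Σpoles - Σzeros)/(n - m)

σ = (Σpoles - Σzeros)/(n - m) = (-22 - (-4))/(4 - 1) = -18/3 = -6.0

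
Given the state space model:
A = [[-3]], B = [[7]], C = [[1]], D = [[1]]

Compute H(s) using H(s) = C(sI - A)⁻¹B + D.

(sI - A)⁻¹ = 1/(s + 3). H(s) = 1×7/(s + 3) + 1 = (s + 10)/(s + 3).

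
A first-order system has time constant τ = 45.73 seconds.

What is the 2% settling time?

For first-order system, 2% settling time ≈ 4τ = 4 × 45.73 = 182.92 s.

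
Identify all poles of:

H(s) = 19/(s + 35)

Pole is where denominator = 0: s + 35 = 0, so s = -35.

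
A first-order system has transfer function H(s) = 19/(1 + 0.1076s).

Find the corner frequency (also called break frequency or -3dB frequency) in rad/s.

Corner frequency = 1/τ = 1/0.1076 = 9.294 rad/s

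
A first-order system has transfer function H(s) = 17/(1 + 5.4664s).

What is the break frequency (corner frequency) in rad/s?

Corner frequency = 1/τ = 1/5.4664 = 0.183 rad/s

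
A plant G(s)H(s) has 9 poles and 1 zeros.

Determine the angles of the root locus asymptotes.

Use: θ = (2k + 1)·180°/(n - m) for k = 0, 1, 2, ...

n - m = 9 - 1 = 8. Angles: θk = (2k + 1)·180°/8 = 22.5°, 67.5°, 112.5°, 157.5°, 202.5°, 247.5°, 292.5°, 337.5°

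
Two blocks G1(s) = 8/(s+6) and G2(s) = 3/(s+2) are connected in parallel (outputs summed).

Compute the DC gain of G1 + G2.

Parallel: G_eq = G1 + G2. DC gain = G1(0) + G2(0) = 8/6 + 3/2 = 1.3333 + 1.5 = 2.8333.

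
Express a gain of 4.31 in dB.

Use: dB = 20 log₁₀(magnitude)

dB = 20 log₁₀(4.31) = 12.7 dB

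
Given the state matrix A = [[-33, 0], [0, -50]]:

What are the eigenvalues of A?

For diagonal matrix, eigenvalues are diagonal entries: λ₁ = -33, λ₂ = -50.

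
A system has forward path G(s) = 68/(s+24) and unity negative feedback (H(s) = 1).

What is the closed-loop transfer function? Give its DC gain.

T(s) = G/(1+GH) = [68/(s+24)] / [1 + 68/(s+24)] = 68/(s+24+68) = 68/(s+92). DC gain = 68/92 = 0.7391.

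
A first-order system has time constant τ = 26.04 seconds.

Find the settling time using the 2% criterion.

For first-order system, 2% settling time ≈ 4τ = 4 × 26.04 = 104.16 s.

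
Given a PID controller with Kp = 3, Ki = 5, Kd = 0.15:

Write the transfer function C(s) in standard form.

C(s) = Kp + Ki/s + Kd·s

Substituting values: C(s) = 3 + 5/s + 0.15s = (0.15s² + 3s + 5)/s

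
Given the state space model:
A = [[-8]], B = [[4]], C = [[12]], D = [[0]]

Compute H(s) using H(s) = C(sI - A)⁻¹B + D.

(sI - A)⁻¹ = 1/(s + 8). H(s) = 12 × 4/(s + 8) + 0 = 48/(s + 8).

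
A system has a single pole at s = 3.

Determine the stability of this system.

Pole at s = 3 is in the right half-plane. Unstable.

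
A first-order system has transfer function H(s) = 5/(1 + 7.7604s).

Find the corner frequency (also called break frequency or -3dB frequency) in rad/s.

Corner frequency = 1/τ = 1/7.7604 = 0.129 rad/s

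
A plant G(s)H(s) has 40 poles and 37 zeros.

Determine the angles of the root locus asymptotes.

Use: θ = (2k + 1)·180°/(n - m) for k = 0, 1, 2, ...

n - m = 40 - 37 = 3. Angles: θk = (2k + 1)·180°/3 = 60°, 180°, 300°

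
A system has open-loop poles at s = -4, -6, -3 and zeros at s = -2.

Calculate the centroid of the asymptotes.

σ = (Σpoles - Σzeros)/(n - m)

σ = (Σpoles - Σzeros)/(n - m) = (-13 - (-2))/(3 - 1) = -11/2 = -5.5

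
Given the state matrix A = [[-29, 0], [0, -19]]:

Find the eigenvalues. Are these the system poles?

For diagonal matrix, eigenvalues are diagonal entries: λ₁ = -29, λ₂ = -19. Eigenvalues of A = system poles.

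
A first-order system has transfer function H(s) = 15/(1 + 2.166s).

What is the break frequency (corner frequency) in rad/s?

Corner frequency = 1/τ = 1/2.166 = 0.462 rad/s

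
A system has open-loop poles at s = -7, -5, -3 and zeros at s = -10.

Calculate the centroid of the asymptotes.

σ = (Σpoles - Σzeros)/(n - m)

σ = (Σpoles - Σzeros)/(n - m) = (-15 - (-10))/(3 - 1) = -5/2 = -2.5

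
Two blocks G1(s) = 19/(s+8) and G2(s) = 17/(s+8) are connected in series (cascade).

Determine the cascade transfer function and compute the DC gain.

Series: multiply transfer functions. G_eq = 19/(s+8) × 17/(s+8) = 323/((s+8)(s+8)). DC gain = 323/(8×8) = 5.046875.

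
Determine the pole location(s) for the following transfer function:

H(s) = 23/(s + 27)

Pole is where denominator = 0: s + 27 = 0, so s = -27.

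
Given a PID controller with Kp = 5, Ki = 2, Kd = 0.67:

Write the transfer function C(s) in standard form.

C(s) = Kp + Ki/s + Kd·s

Substituting values: C(s) = 5 + 2/s + 0.67s = (0.67s² + 5s + 2)/s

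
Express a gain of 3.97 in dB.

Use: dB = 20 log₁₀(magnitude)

dB = 20 log₁₀(3.97) = 12.0 dB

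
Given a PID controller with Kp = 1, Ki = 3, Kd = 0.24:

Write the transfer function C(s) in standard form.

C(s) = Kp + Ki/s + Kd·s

Substituting values: C(s) = 1 + 3/s + 0.24s = (0.24s² + s + 3)/s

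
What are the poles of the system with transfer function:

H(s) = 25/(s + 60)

Pole is where denominator = 0: s + 60 = 0, so s = -60.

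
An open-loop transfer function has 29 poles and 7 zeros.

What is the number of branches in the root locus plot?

Root locus has n branches where n = number of poles = 29.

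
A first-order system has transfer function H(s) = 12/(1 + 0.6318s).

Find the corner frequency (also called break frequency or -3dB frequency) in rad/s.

Corner frequency = 1/τ = 1/0.6318 = 1.583 rad/s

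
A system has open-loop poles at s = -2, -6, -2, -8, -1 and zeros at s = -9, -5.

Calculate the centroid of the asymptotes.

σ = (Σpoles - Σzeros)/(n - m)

σ = (Σpoles - Σzeros)/(n - m) = (-19 - (-14))/(5 - 2) = -5/3 = -1.67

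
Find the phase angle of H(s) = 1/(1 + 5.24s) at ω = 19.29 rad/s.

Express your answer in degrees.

Phase = -arctan(ωτ) = -arctan(19.29 × 5.24) = -89.4°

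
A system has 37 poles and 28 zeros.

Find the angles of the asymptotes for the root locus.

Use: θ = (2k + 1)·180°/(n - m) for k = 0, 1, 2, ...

n - m = 37 - 28 = 9. Angles: θk = (2k + 1)·180°/9 = 20°, 60°, 100°, 140°, 180°, 220°, 260°, 300°, 340°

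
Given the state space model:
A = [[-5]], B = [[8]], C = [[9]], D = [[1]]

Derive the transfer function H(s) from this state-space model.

(sI - A)⁻¹ = 1/(s + 5). H(s) = 9×8/(s + 5) + 1 = (s + 77)/(s + 5).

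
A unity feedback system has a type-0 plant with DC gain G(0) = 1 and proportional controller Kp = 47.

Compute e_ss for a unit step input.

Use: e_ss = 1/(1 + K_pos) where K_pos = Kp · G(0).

K_pos = Kp · G(0) = 47 × 1 = 47. e_ss = 1/(1 + 47) = 0.0208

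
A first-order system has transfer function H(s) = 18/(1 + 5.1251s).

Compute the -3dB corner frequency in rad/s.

Corner frequency = 1/τ = 1/5.1251 = 0.195 rad/s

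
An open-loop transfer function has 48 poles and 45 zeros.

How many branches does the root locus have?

Root locus has n branches where n = number of poles = 48.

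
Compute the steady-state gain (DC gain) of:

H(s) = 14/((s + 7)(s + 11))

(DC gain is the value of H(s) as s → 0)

DC gain = H(0) = 14/(7 × 11) = 14/77 = 0.1818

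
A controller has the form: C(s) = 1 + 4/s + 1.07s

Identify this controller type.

This is a Proportional-Integral-Derivative (PID) controller.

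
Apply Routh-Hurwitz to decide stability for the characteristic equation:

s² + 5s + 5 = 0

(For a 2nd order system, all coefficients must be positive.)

Coefficients: 1, 5, 5. All positive, so system is stable.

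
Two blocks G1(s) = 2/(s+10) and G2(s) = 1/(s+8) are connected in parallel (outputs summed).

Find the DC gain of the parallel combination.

Parallel: G_eq = G1 + G2. DC gain = G1(0) + G2(0) = 2/10 + 1/8 = 0.2 + 0.125 = 0.325.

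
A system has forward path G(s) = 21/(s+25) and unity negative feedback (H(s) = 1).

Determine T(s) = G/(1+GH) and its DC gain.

T(s) = G/(1+GH) = [21/(s+25)] / [1 + 21/(s+25)] = 21/(s+25+21) = 21/(s+46). DC gain = 21/46 = 0.4565.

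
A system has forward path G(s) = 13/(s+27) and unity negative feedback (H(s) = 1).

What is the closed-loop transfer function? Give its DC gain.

T(s) = G/(1+GH) = [13/(s+27)] / [1 + 13/(s+27)] = 13/(s+27+13) = 13/(s+40). DC gain = 13/40 = 0.325.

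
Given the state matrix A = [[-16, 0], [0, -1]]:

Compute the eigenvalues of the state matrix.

For diagonal matrix, eigenvalues are diagonal entries: λ₁ = -16, λ₂ = -1.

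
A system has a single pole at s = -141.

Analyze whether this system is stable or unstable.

Pole at s = -141 is in the left half-plane. Stable.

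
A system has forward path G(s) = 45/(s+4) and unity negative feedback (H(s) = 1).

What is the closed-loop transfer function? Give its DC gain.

T(s) = G/(1+GH) = [45/(s+4)] / [1 + 45/(s+4)] = 45/(s+4+45) = 45/(s+49). DC gain = 45/49 = 0.9184.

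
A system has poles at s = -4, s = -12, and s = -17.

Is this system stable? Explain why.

All poles are in the left half-plane. System is stable.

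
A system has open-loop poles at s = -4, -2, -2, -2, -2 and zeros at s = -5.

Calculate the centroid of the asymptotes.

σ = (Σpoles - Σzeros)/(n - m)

σ = (Σpoles - Σzeros)/(n - m) = (-12 - (-5))/(5 - 1) = -7/4 = -1.75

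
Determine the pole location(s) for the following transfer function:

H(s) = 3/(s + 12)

Pole is where denominator = 0: s + 12 = 0, so s = -12.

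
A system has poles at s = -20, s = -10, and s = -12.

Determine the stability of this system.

All poles are in the left half-plane. System is stable.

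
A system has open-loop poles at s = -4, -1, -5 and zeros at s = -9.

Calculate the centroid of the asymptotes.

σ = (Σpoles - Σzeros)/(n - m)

σ = (Σpoles - Σzeros)/(n - m) = (-10 - (-9))/(3 - 1) = -1/2 = -0.5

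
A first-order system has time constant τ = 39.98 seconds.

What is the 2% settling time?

For first-order system, 2% settling time ≈ 4τ = 4 × 39.98 = 159.92 s.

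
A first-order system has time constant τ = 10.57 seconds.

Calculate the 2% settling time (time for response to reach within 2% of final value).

For first-order system, 2% settling time ≈ 4τ = 4 × 10.57 = 42.28 s.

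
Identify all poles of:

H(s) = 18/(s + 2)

Pole is where denominator = 0: s + 2 = 0, so s = -2.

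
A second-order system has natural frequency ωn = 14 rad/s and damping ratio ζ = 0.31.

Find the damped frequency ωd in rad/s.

ωd = ωn√(1 - ζ²) = 14√(1 - 0.31²) = 13.31 rad/s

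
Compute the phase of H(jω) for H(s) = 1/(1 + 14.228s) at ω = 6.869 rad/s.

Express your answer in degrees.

Phase = -arctan(ωτ) = -arctan(6.869 × 14.228) = -89.4°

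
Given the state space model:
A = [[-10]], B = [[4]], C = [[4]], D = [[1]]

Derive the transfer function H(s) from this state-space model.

(sI - A)⁻¹ = 1/(s + 10). H(s) = 4×4/(s + 10) + 1 = (s + 26)/(s + 10).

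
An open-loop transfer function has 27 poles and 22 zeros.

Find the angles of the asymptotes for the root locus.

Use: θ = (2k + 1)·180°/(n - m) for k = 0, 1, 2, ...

n - m = 27 - 22 = 5. Angles: θk = (2k + 1)·180°/5 = 36°, 108°, 180°, 252°, 324°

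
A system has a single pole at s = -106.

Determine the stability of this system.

Pole at s = -106 is in the left half-plane. Stable.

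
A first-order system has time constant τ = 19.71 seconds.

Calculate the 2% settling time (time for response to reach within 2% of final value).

For first-order system, 2% settling time ≈ 4τ = 4 × 19.71 = 78.84 s.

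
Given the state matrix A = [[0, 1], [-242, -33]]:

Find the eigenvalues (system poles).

det(A - λI) = λ² - (-33)λ + 242 = (λ - (-22))(λ - (-11)). Eigenvalues: -22, -11.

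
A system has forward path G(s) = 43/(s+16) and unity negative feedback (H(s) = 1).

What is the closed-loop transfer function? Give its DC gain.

T(s) = G/(1+GH) = [43/(s+16)] / [1 + 43/(s+16)] = 43/(s+16+43) = 43/(s+59). DC gain = 43/59 = 0.7288.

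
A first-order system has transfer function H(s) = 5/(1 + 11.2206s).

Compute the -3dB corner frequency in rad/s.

Corner frequency = 1/τ = 1/11.2206 = 0.089 rad/s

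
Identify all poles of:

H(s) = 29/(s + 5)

Pole is where denominator = 0: s + 5 = 0, so s = -5.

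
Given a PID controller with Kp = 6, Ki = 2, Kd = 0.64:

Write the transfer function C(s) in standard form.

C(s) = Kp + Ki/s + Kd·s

Substituting values: C(s) = 6 + 2/s + 0.64s = (0.64s² + 6s + 2)/s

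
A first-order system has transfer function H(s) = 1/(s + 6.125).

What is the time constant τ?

For H(s) = 1/(s + 1/τ), the pole is at -1/τ = -6.125, so τ = 1/6.125 = 0.1633 s.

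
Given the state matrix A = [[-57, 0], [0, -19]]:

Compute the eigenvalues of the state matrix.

For diagonal matrix, eigenvalues are diagonal entries: λ₁ = -57, λ₂ = -19.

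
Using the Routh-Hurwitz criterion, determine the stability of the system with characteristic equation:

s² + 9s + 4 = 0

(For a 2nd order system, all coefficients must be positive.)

Coefficients: 1, 9, 4. All positive, so system is stable.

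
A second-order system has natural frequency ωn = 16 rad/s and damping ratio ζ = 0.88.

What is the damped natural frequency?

ωd = ωn√(1 - ζ²) = 16√(1 - 0.88²) = 7.6 rad/s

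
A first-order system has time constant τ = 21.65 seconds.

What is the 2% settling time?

For first-order system, 2% settling time ≈ 4τ = 4 × 21.65 = 86.6 s.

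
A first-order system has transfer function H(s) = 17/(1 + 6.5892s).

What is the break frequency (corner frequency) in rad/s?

Corner frequency = 1/τ = 1/6.5892 = 0.152 rad/s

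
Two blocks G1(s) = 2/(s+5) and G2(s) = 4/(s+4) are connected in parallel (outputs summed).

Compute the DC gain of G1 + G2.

Parallel: G_eq = G1 + G2. DC gain = G1(0) + G2(0) = 2/5 + 4/4 = 0.4 + 1 = 1.4.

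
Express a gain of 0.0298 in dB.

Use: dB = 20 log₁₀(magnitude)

dB = 20 log₁₀(0.0298) = -30.5 dB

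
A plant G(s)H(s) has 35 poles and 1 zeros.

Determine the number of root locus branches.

Root locus has n branches where n = number of poles = 35.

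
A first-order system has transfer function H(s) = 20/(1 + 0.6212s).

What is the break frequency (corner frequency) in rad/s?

Corner frequency = 1/τ = 1/0.6212 = 1.61 rad/s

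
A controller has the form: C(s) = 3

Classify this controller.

This is a Proportional (P) controller.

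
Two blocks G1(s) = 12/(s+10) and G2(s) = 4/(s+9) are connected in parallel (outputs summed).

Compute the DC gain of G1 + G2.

Parallel: G_eq = G1 + G2. DC gain = G1(0) + G2(0) = 12/10 + 4/9 = 1.2 + 0.4444 = 1.6444.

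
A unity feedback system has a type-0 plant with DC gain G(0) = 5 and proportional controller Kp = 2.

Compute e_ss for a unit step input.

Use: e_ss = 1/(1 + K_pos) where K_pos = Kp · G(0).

K_pos = Kp · G(0) = 2 × 5 = 10. e_ss = 1/(1 + 10) = 0.0909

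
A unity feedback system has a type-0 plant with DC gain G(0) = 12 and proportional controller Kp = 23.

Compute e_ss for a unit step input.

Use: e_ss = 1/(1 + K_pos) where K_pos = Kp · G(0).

K_pos = Kp · G(0) = 23 × 12 = 276. e_ss = 1/(1 + 276) = 0.0036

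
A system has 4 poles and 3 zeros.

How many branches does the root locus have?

Root locus has n branches where n = number of poles = 4.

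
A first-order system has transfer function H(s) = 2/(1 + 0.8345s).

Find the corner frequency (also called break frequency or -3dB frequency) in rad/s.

Corner frequency = 1/τ = 1/0.8345 = 1.198 rad/s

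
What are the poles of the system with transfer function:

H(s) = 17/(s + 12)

Pole is where denominator = 0: s + 12 = 0, so s = -12.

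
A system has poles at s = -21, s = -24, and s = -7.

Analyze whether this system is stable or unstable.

All poles are in the left half-plane. System is stable.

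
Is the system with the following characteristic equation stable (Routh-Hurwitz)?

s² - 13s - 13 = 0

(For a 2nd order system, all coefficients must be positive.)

Coefficients: 1, -13, -13. b=-13, c=-13 not positive, so system is unstable.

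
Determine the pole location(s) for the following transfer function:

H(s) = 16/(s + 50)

Pole is where denominator = 0: s + 50 = 0, so s = -50.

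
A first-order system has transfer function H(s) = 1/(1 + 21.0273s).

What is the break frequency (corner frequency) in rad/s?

Corner frequency = 1/τ = 1/21.0273 = 0.048 rad/s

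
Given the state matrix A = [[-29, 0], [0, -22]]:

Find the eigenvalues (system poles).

For diagonal matrix, eigenvalues are diagonal entries: λ₁ = -29, λ₂ = -22.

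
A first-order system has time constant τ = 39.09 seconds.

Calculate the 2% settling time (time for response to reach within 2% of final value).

For first-order system, 2% settling time ≈ 4τ = 4 × 39.09 = 156.36 s.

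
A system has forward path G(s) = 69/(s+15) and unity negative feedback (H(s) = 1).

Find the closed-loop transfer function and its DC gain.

T(s) = G/(1+GH) = [69/(s+15)] / [1 + 69/(s+15)] = 69/(s+15+69) = 69/(s+84). DC gain = 69/84 = 0.8214.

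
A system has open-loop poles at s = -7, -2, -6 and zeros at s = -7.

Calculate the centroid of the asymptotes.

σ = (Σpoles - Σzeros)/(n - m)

σ = (Σpoles - Σzeros)/(n - m) = (-15 - (-7))/(3 - 1) = -8/2 = -4.0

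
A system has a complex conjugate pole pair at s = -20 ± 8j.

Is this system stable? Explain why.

Real part of poles is -20 (< 0, left half-plane). Stable.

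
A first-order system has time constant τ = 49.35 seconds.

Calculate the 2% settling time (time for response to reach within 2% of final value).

For first-order system, 2% settling time ≈ 4τ = 4 × 49.35 = 197.4 s.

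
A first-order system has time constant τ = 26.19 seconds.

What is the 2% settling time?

For first-order system, 2% settling time ≈ 4τ = 4 × 26.19 = 104.76 s.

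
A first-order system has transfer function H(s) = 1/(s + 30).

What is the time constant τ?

For H(s) = 1/(s + 1/τ), the pole is at -1/τ = -30, so τ = 1/30 = 0.0333 s.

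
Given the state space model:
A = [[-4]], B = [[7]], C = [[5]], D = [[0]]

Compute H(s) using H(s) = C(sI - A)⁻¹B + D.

(sI - A)⁻¹ = 1/(s + 4). H(s) = 5 × 7/(s + 4) + 0 = 35/(s + 4).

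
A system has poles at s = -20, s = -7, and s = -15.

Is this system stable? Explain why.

All poles are in the left half-plane. System is stable.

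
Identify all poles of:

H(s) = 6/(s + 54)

Pole is where denominator = 0: s + 54 = 0, so s = -54.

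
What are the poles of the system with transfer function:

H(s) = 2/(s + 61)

Pole is where denominator = 0: s + 61 = 0, so s = -61.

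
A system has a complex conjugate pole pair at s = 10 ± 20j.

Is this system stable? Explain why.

Real part of poles is 10 (> 0, right half-plane). Unstable.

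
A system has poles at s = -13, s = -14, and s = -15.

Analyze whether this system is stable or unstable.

All poles are in the left half-plane. System is stable.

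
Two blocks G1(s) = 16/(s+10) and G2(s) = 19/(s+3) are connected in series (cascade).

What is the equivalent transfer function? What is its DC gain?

Series: multiply transfer functions. G_eq = 16/(s+10) × 19/(s+3) = 304/((s+10)(s+3)). DC gain = 304/(10×3) = 10.1333.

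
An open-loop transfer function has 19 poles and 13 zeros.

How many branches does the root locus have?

Root locus has n branches where n = number of poles = 19.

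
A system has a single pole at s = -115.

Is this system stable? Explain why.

Pole at s = -115 is in the left half-plane. Stable.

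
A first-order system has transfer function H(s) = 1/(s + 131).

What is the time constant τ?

For H(s) = 1/(s + 1/τ), the pole is at -1/τ = -131, so τ = 1/131 = 0.0076 s.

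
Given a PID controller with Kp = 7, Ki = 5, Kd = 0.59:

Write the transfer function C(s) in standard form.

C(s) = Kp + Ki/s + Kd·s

Substituting values: C(s) = 7 + 5/s + 0.59s = (0.59s² + 7s + 5)/s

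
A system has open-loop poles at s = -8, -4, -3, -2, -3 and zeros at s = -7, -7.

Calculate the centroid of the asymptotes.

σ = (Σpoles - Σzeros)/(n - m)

σ = (Σpoles - Σzeros)/(n - m) = (-20 - (-14))/(5 - 2) = -6/3 = -2.0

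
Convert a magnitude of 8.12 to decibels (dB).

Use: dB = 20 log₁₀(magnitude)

dB = 20 log₁₀(8.12) = 18.2 dB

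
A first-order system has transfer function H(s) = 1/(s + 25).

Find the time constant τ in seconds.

For H(s) = 1/(s + 1/τ), the pole is at -1/τ = -25, so τ = 1/25 = 0.04 s.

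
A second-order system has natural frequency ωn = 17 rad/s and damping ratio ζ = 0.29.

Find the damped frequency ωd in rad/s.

ωd = ωn√(1 - ζ²) = 17√(1 - 0.29²) = 16.27 rad/s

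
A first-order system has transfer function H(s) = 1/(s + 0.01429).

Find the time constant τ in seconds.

For H(s) = 1/(s + 1/τ), the pole is at -1/τ = -0.01429, so τ = 1/0.01429 = 69.98 s.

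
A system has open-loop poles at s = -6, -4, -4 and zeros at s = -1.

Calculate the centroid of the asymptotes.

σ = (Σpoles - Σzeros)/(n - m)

σ = (Σpoles - Σzeros)/(n - m) = (-14 - (-1))/(3 - 1) = -13/2 = -6.5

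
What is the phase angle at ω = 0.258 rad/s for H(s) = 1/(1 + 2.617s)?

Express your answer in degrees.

Phase = -arctan(ωτ) = -arctan(0.258 × 2.617) = -34.0°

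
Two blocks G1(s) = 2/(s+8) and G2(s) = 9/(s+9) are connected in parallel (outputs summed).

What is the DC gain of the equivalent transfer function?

Parallel: G_eq = G1 + G2. DC gain = G1(0) + G2(0) = 2/8 + 9/9 = 0.25 + 1 = 1.25.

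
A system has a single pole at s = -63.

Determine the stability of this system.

Pole at s = -63 is in the left half-plane. Stable.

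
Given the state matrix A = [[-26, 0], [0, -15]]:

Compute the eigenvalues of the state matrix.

For diagonal matrix, eigenvalues are diagonal entries: λ₁ = -26, λ₂ = -15.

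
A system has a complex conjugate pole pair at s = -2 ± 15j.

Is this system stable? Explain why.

Real part of poles is -2 (< 0, left half-plane). Stable.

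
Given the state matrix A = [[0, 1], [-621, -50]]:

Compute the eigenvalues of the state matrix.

det(A - λI) = λ² - (-50)λ + 621 = (λ - (-27))(λ - (-23)). Eigenvalues: -27, -23.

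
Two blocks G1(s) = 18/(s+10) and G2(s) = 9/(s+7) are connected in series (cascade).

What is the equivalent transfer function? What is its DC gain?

Series: multiply transfer functions. G_eq = 18/(s+10) × 9/(s+7) = 162/((s+10)(s+7)). DC gain = 162/(10×7) = 2.3143.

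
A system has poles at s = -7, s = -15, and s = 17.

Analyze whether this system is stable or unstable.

Pole(s) at s = 17 are not in the left half-plane. System is unstable.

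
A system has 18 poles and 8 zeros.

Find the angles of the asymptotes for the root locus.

n - m = 18 - 8 = 10. Angles: θk = (2k + 1)·180°/10 = 18°, 54°, 90°, 126°, 162°, 198°, 234°, 270°, 306°, 342°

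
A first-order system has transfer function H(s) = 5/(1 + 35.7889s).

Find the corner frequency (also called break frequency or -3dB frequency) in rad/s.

Corner frequency = 1/τ = 1/35.7889 = 0.028 rad/s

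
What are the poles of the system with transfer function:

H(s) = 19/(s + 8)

Pole is where denominator = 0: s + 8 = 0, so s = -8.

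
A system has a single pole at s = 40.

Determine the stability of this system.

Pole at s = 40 is in the right half-plane. Unstable.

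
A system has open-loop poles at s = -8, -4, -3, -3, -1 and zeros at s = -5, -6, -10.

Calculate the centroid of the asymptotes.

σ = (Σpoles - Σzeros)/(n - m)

σ = (Σpoles - Σzeros)/(n - m) = (-19 - (-21))/(5 - 3) = 2/2 = 1.0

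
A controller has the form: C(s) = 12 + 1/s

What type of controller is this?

This is a Proportional-Integral (PI) controller.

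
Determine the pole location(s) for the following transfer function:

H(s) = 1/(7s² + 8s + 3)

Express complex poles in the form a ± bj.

Discriminant = 8² - 4×7×3 = 64 - 84 = -20 < 0, so the poles are a complex conjugate pair s = (-8 ± j√20)/(2×7). Real part = -8/(2×7) = -8/14 ≈ -0.5714; imaginary part = ±√20/(2×7) ≈ 0.3194. Poles: s = -0.5714 ± 0.3194j.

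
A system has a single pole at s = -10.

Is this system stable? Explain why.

Pole at s = -10 is in the left half-plane. Stable.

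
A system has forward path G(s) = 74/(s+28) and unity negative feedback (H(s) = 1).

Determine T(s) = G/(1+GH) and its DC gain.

T(s) = G/(1+GH) = [74/(s+28)] / [1 + 74/(s+28)] = 74/(s+28+74) = 74/(s+102). DC gain = 74/102 = 0.7255.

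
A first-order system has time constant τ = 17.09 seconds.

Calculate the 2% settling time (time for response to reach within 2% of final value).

For first-order system, 2% settling time ≈ 4τ = 4 × 17.09 = 68.36 s.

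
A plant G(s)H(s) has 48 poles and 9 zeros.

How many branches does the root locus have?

Root locus has n branches where n = number of poles = 48.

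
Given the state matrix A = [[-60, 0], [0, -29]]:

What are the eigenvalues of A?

For diagonal matrix, eigenvalues are diagonal entries: λ₁ = -60, λ₂ = -29.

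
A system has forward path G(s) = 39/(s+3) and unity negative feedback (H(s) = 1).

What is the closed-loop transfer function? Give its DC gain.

T(s) = G/(1+GH) = [39/(s+3)] / [1 + 39/(s+3)] = 39/(s+3+39) = 39/(s+42). DC gain = 39/42 = 0.9286.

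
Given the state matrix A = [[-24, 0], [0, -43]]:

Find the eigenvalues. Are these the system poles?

For diagonal matrix, eigenvalues are diagonal entries: λ₁ = -24, λ₂ = -43. Eigenvalues of A = system poles.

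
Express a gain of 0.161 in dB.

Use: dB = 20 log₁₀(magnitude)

dB = 20 log₁₀(0.161) = -15.9 dB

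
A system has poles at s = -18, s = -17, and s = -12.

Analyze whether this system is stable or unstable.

All poles are in the left half-plane. System is stable.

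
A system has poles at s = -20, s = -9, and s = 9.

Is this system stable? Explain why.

Pole(s) at s = 9 are not in the left half-plane. System is unstable.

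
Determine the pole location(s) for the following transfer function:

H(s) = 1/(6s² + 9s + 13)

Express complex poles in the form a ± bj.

Discriminant = 9² - 4×6×13 = 81 - 312 = -231 < 0, so the poles are a complex conjugate pair s = (-9 ± j√231)/(2×6). Real part = -9/(2×6) = -9/12 = -0.75; imaginary part = ±√231/(2×6) ≈ 1.2666. Poles: s = -0.75 ± 1.2666j.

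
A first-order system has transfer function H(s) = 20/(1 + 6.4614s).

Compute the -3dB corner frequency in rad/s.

Corner frequency = 1/τ = 1/6.4614 = 0.155 rad/s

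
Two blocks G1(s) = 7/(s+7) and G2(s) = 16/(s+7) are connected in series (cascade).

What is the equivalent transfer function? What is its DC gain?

Series: multiply transfer functions. G_eq = 7/(s+7) × 16/(s+7) = 112/((s+7)(s+7)). DC gain = 112/(7×7) = 2.2857.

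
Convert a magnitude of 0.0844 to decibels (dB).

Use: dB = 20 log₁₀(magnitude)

dB = 20 log₁₀(0.0844) = -21.5 dB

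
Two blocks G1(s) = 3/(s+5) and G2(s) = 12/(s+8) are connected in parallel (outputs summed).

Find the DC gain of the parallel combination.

Parallel: G_eq = G1 + G2. DC gain = G1(0) + G2(0) = 3/5 + 12/8 = 0.6 + 1.5 = 2.1.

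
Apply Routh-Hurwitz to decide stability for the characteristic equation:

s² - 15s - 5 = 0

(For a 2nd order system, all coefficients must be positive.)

Coefficients: 1, -15, -5. b=-15, c=-5 not positive, so system is unstable.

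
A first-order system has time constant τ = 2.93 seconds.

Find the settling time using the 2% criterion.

For first-order system, 2% settling time ≈ 4τ = 4 × 2.93 = 11.72 s.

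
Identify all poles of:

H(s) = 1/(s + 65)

Pole is where denominator = 0: s + 65 = 0, so s = -65.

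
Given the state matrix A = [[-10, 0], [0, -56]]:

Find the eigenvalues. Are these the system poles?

For diagonal matrix, eigenvalues are diagonal entries: λ₁ = -10, λ₂ = -56. Eigenvalues of A = system poles.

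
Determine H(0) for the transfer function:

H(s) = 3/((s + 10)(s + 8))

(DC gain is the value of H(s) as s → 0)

DC gain = H(0) = 3/(10 × 8) = 3/80 = 0.0375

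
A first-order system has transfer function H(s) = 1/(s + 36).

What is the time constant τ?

For H(s) = 1/(s + 1/τ), the pole is at -1/τ = -36, so τ = 1/36 = 0.0278 s.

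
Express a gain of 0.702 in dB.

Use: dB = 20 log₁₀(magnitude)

dB = 20 log₁₀(0.702) = -3.1 dB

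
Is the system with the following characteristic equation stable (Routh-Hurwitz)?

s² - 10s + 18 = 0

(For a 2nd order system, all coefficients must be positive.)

Coefficients: 1, -10, 18. b=-10 not positive, so system is unstable.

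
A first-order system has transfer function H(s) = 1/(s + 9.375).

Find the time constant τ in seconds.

For H(s) = 1/(s + 1/τ), the pole is at -1/τ = -9.375, so τ = 1/9.375 = 0.1067 s.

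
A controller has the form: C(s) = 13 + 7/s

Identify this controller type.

This is a Proportional-Integral (PI) controller.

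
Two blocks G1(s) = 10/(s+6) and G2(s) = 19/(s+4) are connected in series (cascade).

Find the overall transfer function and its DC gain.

Series: multiply transfer functions. G_eq = 10/(s+6) × 19/(s+4) = 190/((s+6)(s+4)). DC gain = 190/(6×4) = 7.9167.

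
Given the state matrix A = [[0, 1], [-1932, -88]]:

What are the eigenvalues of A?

det(A - λI) = λ² - (-88)λ + 1932 = (λ - (-42))(λ - (-46)). Eigenvalues: -42, -46.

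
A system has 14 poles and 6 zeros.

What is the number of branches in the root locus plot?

Root locus has n branches where n = number of poles = 14.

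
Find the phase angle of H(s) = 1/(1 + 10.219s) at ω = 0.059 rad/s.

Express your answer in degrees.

Phase = -arctan(ωτ) = -arctan(0.059 × 10.219) = -31.1°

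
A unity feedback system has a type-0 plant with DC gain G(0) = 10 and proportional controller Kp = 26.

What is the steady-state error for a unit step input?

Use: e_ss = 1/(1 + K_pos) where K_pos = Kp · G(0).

K_pos = Kp · G(0) = 26 × 10 = 260. e_ss = 1/(1 + 260) = 0.0038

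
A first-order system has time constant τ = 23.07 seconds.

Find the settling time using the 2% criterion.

For first-order system, 2% settling time ≈ 4τ = 4 × 23.07 = 92.28 s.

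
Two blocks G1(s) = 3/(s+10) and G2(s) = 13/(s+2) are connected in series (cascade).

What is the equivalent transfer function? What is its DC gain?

Series: multiply transfer functions. G_eq = 3/(s+10) × 13/(s+2) = 39/((s+10)(s+2)). DC gain = 39/(10×2) = 1.95.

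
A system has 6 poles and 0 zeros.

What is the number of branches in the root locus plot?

Root locus has n branches where n = number of poles = 6.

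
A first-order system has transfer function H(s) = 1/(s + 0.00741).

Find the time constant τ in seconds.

For H(s) = 1/(s + 1/τ), the pole is at -1/τ = -0.00741, so τ = 1/0.00741 = 135 s.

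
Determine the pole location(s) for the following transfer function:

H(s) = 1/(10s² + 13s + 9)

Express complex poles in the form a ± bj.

Discriminant = 13² - 4×10×9 = 169 - 360 = -191 < 0, so the poles are a complex conjugate pair s = (-13 ± j√191)/(2×10). Real part = -13/(2×10) = -13/20 = -0.65; imaginary part = ±√191/(2×10) ≈ 0.6910. Poles: s = -0.65 ± 0.6910j.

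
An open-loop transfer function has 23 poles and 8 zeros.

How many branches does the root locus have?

Root locus has n branches where n = number of poles = 23.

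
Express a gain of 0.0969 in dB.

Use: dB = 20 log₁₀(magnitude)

dB = 20 log₁₀(0.0969) = -20.3 dB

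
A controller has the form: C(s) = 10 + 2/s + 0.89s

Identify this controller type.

This is a Proportional-Integral-Derivative (PID) controller.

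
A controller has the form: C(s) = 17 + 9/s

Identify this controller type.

This is a Proportional-Integral (PI) controller.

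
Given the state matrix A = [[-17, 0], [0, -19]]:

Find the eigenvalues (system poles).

For diagonal matrix, eigenvalues are diagonal entries: λ₁ = -17, λ₂ = -19.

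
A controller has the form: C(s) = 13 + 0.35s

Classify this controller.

This is a Proportional-Derivative (PD) controller.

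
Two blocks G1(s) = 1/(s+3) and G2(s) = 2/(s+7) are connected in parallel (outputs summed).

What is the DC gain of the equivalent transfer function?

Parallel: G_eq = G1 + G2. DC gain = G1(0) + G2(0) = 1/3 + 2/7 = 0.3333 + 0.2857 = 0.6190.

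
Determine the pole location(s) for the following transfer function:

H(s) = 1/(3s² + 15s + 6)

Discriminant = 15² - 4×3×6 = 225 - 72 = 153 > 0, so two distinct real poles. Using quadratic formula: s = (-15 ± √153)/(2×3) = (-15 ± √153)/6, with √153 ≈ 12.3693. s₁ ≈ -0.4384, s₂ ≈ -4.5616. Poles: s₁ = -0.4384, s₂ = -4.5616.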